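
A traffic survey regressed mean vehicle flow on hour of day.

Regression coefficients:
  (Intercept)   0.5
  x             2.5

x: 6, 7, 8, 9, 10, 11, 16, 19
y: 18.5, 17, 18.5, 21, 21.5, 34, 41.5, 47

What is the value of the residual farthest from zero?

x=6: ŷ = 0.5 + 2.5·6 = 15.5; r = 18.5 − 15.5 = 3
x=7: ŷ = 0.5 + 2.5·7 = 18; r = 17 − 18 = -1
x=8: ŷ = 0.5 + 2.5·8 = 20.5; r = 18.5 − 20.5 = -2
x=9: ŷ = 0.5 + 2.5·9 = 23; r = 21 − 23 = -2
x=10: ŷ = 0.5 + 2.5·10 = 25.5; r = 21.5 − 25.5 = -4
x=11: ŷ = 0.5 + 2.5·11 = 28; r = 34 − 28 = 6
x=16: ŷ = 0.5 + 2.5·16 = 40.5; r = 41.5 − 40.5 = 1
x=19: ŷ = 0.5 + 2.5·19 = 48; r = 47 − 48 = -1
Largest |r| is 6 at x = 11, residual 6.

r = 6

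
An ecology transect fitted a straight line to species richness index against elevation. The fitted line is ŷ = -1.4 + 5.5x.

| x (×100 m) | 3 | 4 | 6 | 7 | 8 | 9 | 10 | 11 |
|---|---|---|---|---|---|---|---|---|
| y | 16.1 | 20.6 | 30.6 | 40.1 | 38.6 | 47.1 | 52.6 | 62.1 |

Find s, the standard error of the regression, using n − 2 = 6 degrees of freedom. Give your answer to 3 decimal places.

x=3: ŷ = -1.4 + 5.5·3 = 15.1; e = 16.1 − 15.1 = 1
x=4: ŷ = -1.4 + 5.5·4 = 20.6; e = 20.6 − 20.6 = 0
x=6: ŷ = -1.4 + 5.5·6 = 31.6; e = 30.6 − 31.6 = -1
x=7: ŷ = -1.4 + 5.5·7 = 37.1; e = 40.1 − 37.1 = 3
x=8: ŷ = -1.4 + 5.5·8 = 42.6; e = 38.6 − 42.6 = -4
x=9: ŷ = -1.4 + 5.5·9 = 48.1; e = 47.1 − 48.1 = -1
x=10: ŷ = -1.4 + 5.5·10 = 53.6; e = 52.6 − 53.6 = -1
x=11: ŷ = -1.4 + 5.5·11 = 59.1; e = 62.1 − 59.1 = 3
SSE = 1 + 0 + 1 + 9 + 16 + 1 + 1 + 9 = 38
s = √(38/6) = √6.33333 ≈ 2.517

s = 2.517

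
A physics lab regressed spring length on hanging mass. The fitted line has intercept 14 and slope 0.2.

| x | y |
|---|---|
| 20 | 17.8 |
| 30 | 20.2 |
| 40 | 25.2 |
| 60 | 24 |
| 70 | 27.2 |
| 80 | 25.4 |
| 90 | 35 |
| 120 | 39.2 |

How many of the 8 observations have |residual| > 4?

x=20: ŷ = 14 + 0.2·20 = 18; e = 17.8 − 18 = -0.2
x=30: ŷ = 14 + 0.2·30 = 20; e = 20.2 − 20 = 0.2
x=40: ŷ = 14 + 0.2·40 = 22; e = 25.2 − 22 = 3.2
x=60: ŷ = 14 + 0.2·60 = 26; e = 24 − 26 = -2
x=70: ŷ = 14 + 0.2·70 = 28; e = 27.2 − 28 = -0.8
x=80: ŷ = 14 + 0.2·80 = 30; e = 25.4 − 30 = -4.6
x=90: ŷ = 14 + 0.2·90 = 32; e = 35 − 32 = 3
x=120: ŷ = 14 + 0.2·120 = 38; e = 39.2 − 38 = 1.2
|e| > 4: x=80 (|e|=4.6) → 1

1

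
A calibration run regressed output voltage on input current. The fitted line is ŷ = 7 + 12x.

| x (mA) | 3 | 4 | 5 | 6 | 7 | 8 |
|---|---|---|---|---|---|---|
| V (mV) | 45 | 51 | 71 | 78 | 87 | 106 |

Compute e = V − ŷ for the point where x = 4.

e = -4

ŷ = 7 + 12·4 = 55
e = 51 − 55 = -4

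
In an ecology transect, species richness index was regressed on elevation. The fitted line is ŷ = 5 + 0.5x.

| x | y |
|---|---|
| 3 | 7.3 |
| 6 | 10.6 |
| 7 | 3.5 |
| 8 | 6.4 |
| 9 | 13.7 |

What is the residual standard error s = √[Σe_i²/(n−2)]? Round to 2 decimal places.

x=3: ŷ = 5 + 0.5·3 = 6.5; e = 7.3 − 6.5 = 0.8
x=6: ŷ = 5 + 0.5·6 = 8; e = 10.6 − 8 = 2.6
x=7: ŷ = 5 + 0.5·7 = 8.5; e = 3.5 − 8.5 = -5
x=8: ŷ = 5 + 0.5·8 = 9; e = 6.4 − 9 = -2.6
x=9: ŷ = 5 + 0.5·9 = 9.5; e = 13.7 − 9.5 = 4.2
SSE = 0.64 + 6.76 + 25 + 6.76 + 17.64 = 56.8
s = √(56.8/3) = √18.9333 ≈ 4.35

s = 4.35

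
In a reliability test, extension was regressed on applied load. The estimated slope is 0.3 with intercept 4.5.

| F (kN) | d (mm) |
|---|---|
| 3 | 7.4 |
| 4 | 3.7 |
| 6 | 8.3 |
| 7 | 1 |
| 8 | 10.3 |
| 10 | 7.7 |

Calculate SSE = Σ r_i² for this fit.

F=3: d̂ = 4.5 + 0.3·3 = 5.4; r = 7.4 − 5.4 = 2
F=4: d̂ = 4.5 + 0.3·4 = 5.7; r = 3.7 − 5.7 = -2
F=6: d̂ = 4.5 + 0.3·6 = 6.3; r = 8.3 − 6.3 = 2
F=7: d̂ = 4.5 + 0.3·7 = 6.6; r = 1 − 6.6 = -5.6
F=8: d̂ = 4.5 + 0.3·8 = 6.9; r = 10.3 − 6.9 = 3.4
F=10: d̂ = 4.5 + 0.3·10 = 7.5; r = 7.7 − 7.5 = 0.2
SSE = 4 + 4 + 4 + 31.36 + 11.56 + 0.04 = 54.96

SSE = 54.96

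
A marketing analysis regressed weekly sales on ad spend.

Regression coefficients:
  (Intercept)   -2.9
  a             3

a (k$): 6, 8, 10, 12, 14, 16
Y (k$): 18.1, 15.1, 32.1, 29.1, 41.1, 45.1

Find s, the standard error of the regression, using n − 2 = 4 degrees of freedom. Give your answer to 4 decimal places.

a=6: Ŷ = -2.9 + 3·6 = 15.1; e = 18.1 − 15.1 = 3
a=8: Ŷ = -2.9 + 3·8 = 21.1; e = 15.1 − 21.1 = -6
a=10: Ŷ = -2.9 + 3·10 = 27.1; e = 32.1 − 27.1 = 5
a=12: Ŷ = -2.9 + 3·12 = 33.1; e = 29.1 − 33.1 = -4
a=14: Ŷ = -2.9 + 3·14 = 39.1; e = 41.1 − 39.1 = 2
a=16: Ŷ = -2.9 + 3·16 = 45.1; e = 45.1 − 45.1 = 0
SSE = 9 + 36 + 25 + 16 + 4 + 0 = 90
s = √(90/4) = √22.5 ≈ 4.7434

s = 4.7434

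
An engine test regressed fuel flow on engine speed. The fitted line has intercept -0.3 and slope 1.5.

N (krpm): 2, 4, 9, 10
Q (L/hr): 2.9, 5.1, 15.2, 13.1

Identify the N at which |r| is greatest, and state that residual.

N=2: ŷ = -0.3 + 1.5·2 = 2.7; r = 2.9 − 2.7 = 0.2
N=4: ŷ = -0.3 + 1.5·4 = 5.7; r = 5.1 − 5.7 = -0.6
N=9: ŷ = -0.3 + 1.5·9 = 13.2; r = 15.2 − 13.2 = 2
N=10: ŷ = -0.3 + 1.5·10 = 14.7; r = 13.1 − 14.7 = -1.6
Largest |r| is 2 at N = 9, residual 2.

N = 9, r = 2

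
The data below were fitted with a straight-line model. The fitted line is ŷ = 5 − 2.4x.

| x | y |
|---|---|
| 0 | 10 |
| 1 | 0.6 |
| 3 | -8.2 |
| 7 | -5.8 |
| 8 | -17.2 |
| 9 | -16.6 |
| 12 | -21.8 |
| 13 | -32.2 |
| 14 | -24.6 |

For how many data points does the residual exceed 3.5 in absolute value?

5

x=0: ŷ = 5 − 2.4·0 = 5; r = 10 − 5 = 5
x=1: ŷ = 5 − 2.4·1 = 2.6; r = 0.6 − 2.6 = -2
x=3: ŷ = 5 − 2.4·3 = -2.2; r = -8.2 − (-2.2) = -6
x=7: ŷ = 5 − 2.4·7 = -11.8; r = -5.8 − (-11.8) = 6
x=8: ŷ = 5 − 2.4·8 = -14.2; r = -17.2 − (-14.2) = -3
x=9: ŷ = 5 − 2.4·9 = -16.6; r = -16.6 − (-16.6) = 0
x=12: ŷ = 5 − 2.4·12 = -23.8; r = -21.8 − (-23.8) = 2
x=13: ŷ = 5 − 2.4·13 = -26.2; r = -32.2 − (-26.2) = -6
x=14: ŷ = 5 − 2.4·14 = -28.6; r = -24.6 − (-28.6) = 4
|r| > 3.5: x=0 (|r|=5), x=3 (|r|=6), x=7 (|r|=6), x=13 (|r|=6), x=14 (|r|=4) → 5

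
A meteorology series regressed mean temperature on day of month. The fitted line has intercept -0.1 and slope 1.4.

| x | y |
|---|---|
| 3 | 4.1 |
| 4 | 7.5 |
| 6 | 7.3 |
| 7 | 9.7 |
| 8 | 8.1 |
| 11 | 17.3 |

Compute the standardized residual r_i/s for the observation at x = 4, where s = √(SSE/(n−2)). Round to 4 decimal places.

0.9428

x=3: ŷ = -0.1 + 1.4·3 = 4.1; r = 4.1 − 4.1 = 0
x=4: ŷ = -0.1 + 1.4·4 = 5.5; r = 7.5 − 5.5 = 2
x=6: ŷ = -0.1 + 1.4·6 = 8.3; r = 7.3 − 8.3 = -1
x=7: ŷ = -0.1 + 1.4·7 = 9.7; r = 9.7 − 9.7 = 0
x=8: ŷ = -0.1 + 1.4·8 = 11.1; r = 8.1 − 11.1 = -3
x=11: ŷ = -0.1 + 1.4·11 = 15.3; r = 17.3 − 15.3 = 2
SSE = 0 + 4 + 1 + 0 + 9 + 4 = 18
s = √(18/4) = 2.12132
r/s = 2 / 2.12132 = 0.9428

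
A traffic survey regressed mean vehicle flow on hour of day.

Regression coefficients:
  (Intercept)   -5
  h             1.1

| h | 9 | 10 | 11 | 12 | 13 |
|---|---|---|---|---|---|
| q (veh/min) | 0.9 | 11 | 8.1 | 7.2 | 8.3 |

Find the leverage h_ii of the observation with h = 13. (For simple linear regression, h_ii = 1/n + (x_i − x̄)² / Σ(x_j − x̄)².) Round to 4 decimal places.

h̄ = (9 + 10 + 11 + 12 + 13)/5 = 11
Σ(h − h̄)² = 4 + 1 + 0 + 1 + 4 = 10
h = 1/5 + (2)²/10 = 0.2 + 0.4 = 0.6000

h = 0.6000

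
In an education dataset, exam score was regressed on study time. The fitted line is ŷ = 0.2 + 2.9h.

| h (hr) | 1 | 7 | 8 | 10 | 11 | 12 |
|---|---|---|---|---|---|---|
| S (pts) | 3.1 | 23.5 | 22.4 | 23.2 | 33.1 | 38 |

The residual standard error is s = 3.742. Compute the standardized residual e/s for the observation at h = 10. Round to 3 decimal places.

-1.603

ŷ = 0.2 + 2.9·10 = 29.2
e = 23.2 − 29.2 = -6
e/s = -6 / 3.742 = -1.603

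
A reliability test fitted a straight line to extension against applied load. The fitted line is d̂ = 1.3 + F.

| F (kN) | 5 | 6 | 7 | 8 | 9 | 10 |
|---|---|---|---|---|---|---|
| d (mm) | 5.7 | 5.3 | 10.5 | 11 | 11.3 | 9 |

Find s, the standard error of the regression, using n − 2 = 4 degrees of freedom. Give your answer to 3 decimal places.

F=5: d̂ = 1.3 + 5 = 6.3; r = 5.7 − 6.3 = -0.6
F=6: d̂ = 1.3 + 6 = 7.3; r = 5.3 − 7.3 = -2
F=7: d̂ = 1.3 + 7 = 8.3; r = 10.5 − 8.3 = 2.2
F=8: d̂ = 1.3 + 8 = 9.3; r = 11 − 9.3 = 1.7
F=9: d̂ = 1.3 + 9 = 10.3; r = 11.3 − 10.3 = 1
F=10: d̂ = 1.3 + 10 = 11.3; r = 9 − 11.3 = -2.3
SSE = 0.36 + 4 + 4.84 + 2.89 + 1 + 5.29 = 18.38
s = √(18.38/4) = √4.595 ≈ 2.144

s = 2.144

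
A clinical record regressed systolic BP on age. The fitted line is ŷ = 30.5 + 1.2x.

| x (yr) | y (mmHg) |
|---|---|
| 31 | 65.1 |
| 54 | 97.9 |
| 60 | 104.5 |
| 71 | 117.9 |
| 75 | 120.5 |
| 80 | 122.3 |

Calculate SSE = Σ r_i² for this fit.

SSE = 40

x=31: ŷ = 30.5 + 1.2·31 = 67.7; r = 65.1 − 67.7 = -2.6
x=54: ŷ = 30.5 + 1.2·54 = 95.3; r = 97.9 − 95.3 = 2.6
x=60: ŷ = 30.5 + 1.2·60 = 102.5; r = 104.5 − 102.5 = 2
x=71: ŷ = 30.5 + 1.2·71 = 115.7; r = 117.9 − 115.7 = 2.2
x=75: ŷ = 30.5 + 1.2·75 = 120.5; r = 120.5 − 120.5 = 0
x=80: ŷ = 30.5 + 1.2·80 = 126.5; r = 122.3 − 126.5 = -4.2
SSE = 6.76 + 6.76 + 4 + 4.84 + 0 + 17.64 = 40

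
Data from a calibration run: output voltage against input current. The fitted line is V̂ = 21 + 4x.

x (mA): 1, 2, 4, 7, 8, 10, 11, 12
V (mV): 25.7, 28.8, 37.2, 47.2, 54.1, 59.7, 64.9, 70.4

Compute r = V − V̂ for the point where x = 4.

V̂ = 21 + 4·4 = 37
r = 37.2 − 37 = 0.2

r = 0.2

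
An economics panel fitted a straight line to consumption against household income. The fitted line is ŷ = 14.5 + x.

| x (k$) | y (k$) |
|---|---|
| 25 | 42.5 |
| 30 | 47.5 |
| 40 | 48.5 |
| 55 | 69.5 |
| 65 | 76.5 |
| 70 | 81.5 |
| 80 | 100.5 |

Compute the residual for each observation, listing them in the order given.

x=25: ŷ = 14.5 + 25 = 39.5; e = 42.5 − 39.5 = 3
x=30: ŷ = 14.5 + 30 = 44.5; e = 47.5 − 44.5 = 3
x=40: ŷ = 14.5 + 40 = 54.5; e = 48.5 − 54.5 = -6
x=55: ŷ = 14.5 + 55 = 69.5; e = 69.5 − 69.5 = 0
x=65: ŷ = 14.5 + 65 = 79.5; e = 76.5 − 79.5 = -3
x=70: ŷ = 14.5 + 70 = 84.5; e = 81.5 − 84.5 = -3
x=80: ŷ = 14.5 + 80 = 94.5; e = 100.5 − 94.5 = 6

3, 3, -6, 0, -3, -3, 6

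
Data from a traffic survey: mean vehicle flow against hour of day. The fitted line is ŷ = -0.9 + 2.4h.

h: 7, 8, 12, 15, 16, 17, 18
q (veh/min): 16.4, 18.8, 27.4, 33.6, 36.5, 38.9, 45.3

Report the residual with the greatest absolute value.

h=7: ŷ = -0.9 + 2.4·7 = 15.9; e = 16.4 − 15.9 = 0.5
h=8: ŷ = -0.9 + 2.4·8 = 18.3; e = 18.8 − 18.3 = 0.5
h=12: ŷ = -0.9 + 2.4·12 = 27.9; e = 27.4 − 27.9 = -0.5
h=15: ŷ = -0.9 + 2.4·15 = 35.1; e = 33.6 − 35.1 = -1.5
h=16: ŷ = -0.9 + 2.4·16 = 37.5; e = 36.5 − 37.5 = -1
h=17: ŷ = -0.9 + 2.4·17 = 39.9; e = 38.9 − 39.9 = -1
h=18: ŷ = -0.9 + 2.4·18 = 42.3; e = 45.3 − 42.3 = 3
Largest |e| is 3 at h = 18, residual 3.

e = 3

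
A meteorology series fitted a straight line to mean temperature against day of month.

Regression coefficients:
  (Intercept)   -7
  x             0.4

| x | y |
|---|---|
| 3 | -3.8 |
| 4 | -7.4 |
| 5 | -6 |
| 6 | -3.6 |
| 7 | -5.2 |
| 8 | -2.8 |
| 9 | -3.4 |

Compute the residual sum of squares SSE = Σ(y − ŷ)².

SSE = 12

x=3: ŷ = -7 + 0.4·3 = -5.8; r = -3.8 − (-5.8) = 2
x=4: ŷ = -7 + 0.4·4 = -5.4; r = -7.4 − (-5.4) = -2
x=5: ŷ = -7 + 0.4·5 = -5; r = -6 − (-5) = -1
x=6: ŷ = -7 + 0.4·6 = -4.6; r = -3.6 − (-4.6) = 1
x=7: ŷ = -7 + 0.4·7 = -4.2; r = -5.2 − (-4.2) = -1
x=8: ŷ = -7 + 0.4·8 = -3.8; r = -2.8 − (-3.8) = 1
x=9: ŷ = -7 + 0.4·9 = -3.4; r = -3.4 − (-3.4) = 0
SSE = 4 + 4 + 1 + 1 + 1 + 1 + 0 = 12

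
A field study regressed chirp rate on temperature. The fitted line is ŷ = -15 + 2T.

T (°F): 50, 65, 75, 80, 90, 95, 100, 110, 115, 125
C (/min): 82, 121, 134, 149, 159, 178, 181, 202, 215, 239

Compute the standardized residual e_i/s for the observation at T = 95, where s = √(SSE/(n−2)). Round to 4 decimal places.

T=50: ŷ = -15 + 2·50 = 85; e = 82 − 85 = -3
T=65: ŷ = -15 + 2·65 = 115; e = 121 − 115 = 6
T=75: ŷ = -15 + 2·75 = 135; e = 134 − 135 = -1
T=80: ŷ = -15 + 2·80 = 145; e = 149 − 145 = 4
T=90: ŷ = -15 + 2·90 = 165; e = 159 − 165 = -6
T=95: ŷ = -15 + 2·95 = 175; e = 178 − 175 = 3
T=100: ŷ = -15 + 2·100 = 185; e = 181 − 185 = -4
T=110: ŷ = -15 + 2·110 = 205; e = 202 − 205 = -3
T=115: ŷ = -15 + 2·115 = 215; e = 215 − 215 = 0
T=125: ŷ = -15 + 2·125 = 235; e = 239 − 235 = 4
SSE = 9 + 36 + 1 + 16 + 36 + 9 + 16 + 9 + 0 + 16 = 148
s = √(148/8) = 4.30116
e/s = 3 / 4.30116 = 0.6975

0.6975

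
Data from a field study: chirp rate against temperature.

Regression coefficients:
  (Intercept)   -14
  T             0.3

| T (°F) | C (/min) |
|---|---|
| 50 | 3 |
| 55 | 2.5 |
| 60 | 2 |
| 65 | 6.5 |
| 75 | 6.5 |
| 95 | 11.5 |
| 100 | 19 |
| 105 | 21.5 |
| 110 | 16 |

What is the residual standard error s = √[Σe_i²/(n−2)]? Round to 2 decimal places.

T=50: Ĉ = -14 + 0.3·50 = 1; e = 3 − 1 = 2
T=55: Ĉ = -14 + 0.3·55 = 2.5; e = 2.5 − 2.5 = 0
T=60: Ĉ = -14 + 0.3·60 = 4; e = 2 − 4 = -2
T=65: Ĉ = -14 + 0.3·65 = 5.5; e = 6.5 − 5.5 = 1
T=75: Ĉ = -14 + 0.3·75 = 8.5; e = 6.5 − 8.5 = -2
T=95: Ĉ = -14 + 0.3·95 = 14.5; e = 11.5 − 14.5 = -3
T=100: Ĉ = -14 + 0.3·100 = 16; e = 19 − 16 = 3
T=105: Ĉ = -14 + 0.3·105 = 17.5; e = 21.5 − 17.5 = 4
T=110: Ĉ = -14 + 0.3·110 = 19; e = 16 − 19 = -3
SSE = 4 + 0 + 4 + 1 + 4 + 9 + 9 + 16 + 9 = 56
s = √(56/7) = √8 ≈ 2.83

s = 2.83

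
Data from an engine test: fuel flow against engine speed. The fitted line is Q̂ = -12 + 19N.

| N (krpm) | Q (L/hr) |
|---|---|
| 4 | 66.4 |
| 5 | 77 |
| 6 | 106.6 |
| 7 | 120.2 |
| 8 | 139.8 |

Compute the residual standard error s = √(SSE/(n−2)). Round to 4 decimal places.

s = 4.6043

N=4: Q̂ = -12 + 19·4 = 64; r = 66.4 − 64 = 2.4
N=5: Q̂ = -12 + 19·5 = 83; r = 77 − 83 = -6
N=6: Q̂ = -12 + 19·6 = 102; r = 106.6 − 102 = 4.6
N=7: Q̂ = -12 + 19·7 = 121; r = 120.2 − 121 = -0.8
N=8: Q̂ = -12 + 19·8 = 140; r = 139.8 − 140 = -0.2
SSE = 5.76 + 36 + 21.16 + 0.64 + 0.04 = 63.6
s = √(63.6/3) = √21.2 ≈ 4.6043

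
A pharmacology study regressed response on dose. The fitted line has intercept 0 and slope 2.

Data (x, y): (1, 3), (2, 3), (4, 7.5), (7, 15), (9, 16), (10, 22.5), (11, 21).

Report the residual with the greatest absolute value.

x=1: ŷ = 2·1 = 2; e = 3 − 2 = 1
x=2: ŷ = 2·2 = 4; e = 3 − 4 = -1
x=4: ŷ = 2·4 = 8; e = 7.5 − 8 = -0.5
x=7: ŷ = 2·7 = 14; e = 15 − 14 = 1
x=9: ŷ = 2·9 = 18; e = 16 − 18 = -2
x=10: ŷ = 2·10 = 20; e = 22.5 − 20 = 2.5
x=11: ŷ = 2·11 = 22; e = 21 − 22 = -1
Largest |e| is 2.5 at x = 10, residual 2.5.

e = 2.5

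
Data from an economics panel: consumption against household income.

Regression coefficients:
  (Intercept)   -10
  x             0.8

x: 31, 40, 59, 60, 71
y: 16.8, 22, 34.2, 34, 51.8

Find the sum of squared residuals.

x=31: ŷ = -10 + 0.8·31 = 14.8; r = 16.8 − 14.8 = 2
x=40: ŷ = -10 + 0.8·40 = 22; r = 22 − 22 = 0
x=59: ŷ = -10 + 0.8·59 = 37.2; r = 34.2 − 37.2 = -3
x=60: ŷ = -10 + 0.8·60 = 38; r = 34 − 38 = -4
x=71: ŷ = -10 + 0.8·71 = 46.8; r = 51.8 − 46.8 = 5
SSE = 4 + 0 + 9 + 16 + 25 = 54

SSE = 54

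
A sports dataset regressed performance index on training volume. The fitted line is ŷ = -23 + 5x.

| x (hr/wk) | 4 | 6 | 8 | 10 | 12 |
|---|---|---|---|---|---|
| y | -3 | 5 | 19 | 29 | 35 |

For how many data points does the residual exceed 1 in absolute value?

4

x=4: ŷ = -23 + 5·4 = -3; r = -3 − (-3) = 0
x=6: ŷ = -23 + 5·6 = 7; r = 5 − 7 = -2
x=8: ŷ = -23 + 5·8 = 17; r = 19 − 17 = 2
x=10: ŷ = -23 + 5·10 = 27; r = 29 − 27 = 2
x=12: ŷ = -23 + 5·12 = 37; r = 35 − 37 = -2
|r| > 1: x=6 (|r|=2), x=8 (|r|=2), x=10 (|r|=2), x=12 (|r|=2) → 4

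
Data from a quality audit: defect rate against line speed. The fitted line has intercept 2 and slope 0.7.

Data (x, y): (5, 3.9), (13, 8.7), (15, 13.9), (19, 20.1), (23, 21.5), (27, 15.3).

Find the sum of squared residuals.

x=5: ŷ = 2 + 0.7·5 = 5.5; r = 3.9 − 5.5 = -1.6
x=13: ŷ = 2 + 0.7·13 = 11.1; r = 8.7 − 11.1 = -2.4
x=15: ŷ = 2 + 0.7·15 = 12.5; r = 13.9 − 12.5 = 1.4
x=19: ŷ = 2 + 0.7·19 = 15.3; r = 20.1 − 15.3 = 4.8
x=23: ŷ = 2 + 0.7·23 = 18.1; r = 21.5 − 18.1 = 3.4
x=27: ŷ = 2 + 0.7·27 = 20.9; r = 15.3 − 20.9 = -5.6
SSE = 2.56 + 5.76 + 1.96 + 23.04 + 11.56 + 31.36 = 76.24

SSE = 76.24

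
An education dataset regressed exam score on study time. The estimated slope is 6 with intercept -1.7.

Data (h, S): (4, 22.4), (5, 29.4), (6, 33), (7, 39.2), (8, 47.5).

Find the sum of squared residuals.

h=4: ŷ = -1.7 + 6·4 = 22.3; r = 22.4 − 22.3 = 0.1
h=5: ŷ = -1.7 + 6·5 = 28.3; r = 29.4 − 28.3 = 1.1
h=6: ŷ = -1.7 + 6·6 = 34.3; r = 33 − 34.3 = -1.3
h=7: ŷ = -1.7 + 6·7 = 40.3; r = 39.2 − 40.3 = -1.1
h=8: ŷ = -1.7 + 6·8 = 46.3; r = 47.5 − 46.3 = 1.2
SSE = 0.01 + 1.21 + 1.69 + 1.21 + 1.44 = 5.56

SSE = 5.56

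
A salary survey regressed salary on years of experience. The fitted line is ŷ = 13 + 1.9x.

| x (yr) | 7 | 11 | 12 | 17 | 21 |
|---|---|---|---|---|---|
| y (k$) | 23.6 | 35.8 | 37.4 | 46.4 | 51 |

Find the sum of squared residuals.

x=7: ŷ = 13 + 1.9·7 = 26.3; r = 23.6 − 26.3 = -2.7
x=11: ŷ = 13 + 1.9·11 = 33.9; r = 35.8 − 33.9 = 1.9
x=12: ŷ = 13 + 1.9·12 = 35.8; r = 37.4 − 35.8 = 1.6
x=17: ŷ = 13 + 1.9·17 = 45.3; r = 46.4 − 45.3 = 1.1
x=21: ŷ = 13 + 1.9·21 = 52.9; r = 51 − 52.9 = -1.9
SSE = 7.29 + 3.61 + 2.56 + 1.21 + 3.61 = 18.28

SSE = 18.28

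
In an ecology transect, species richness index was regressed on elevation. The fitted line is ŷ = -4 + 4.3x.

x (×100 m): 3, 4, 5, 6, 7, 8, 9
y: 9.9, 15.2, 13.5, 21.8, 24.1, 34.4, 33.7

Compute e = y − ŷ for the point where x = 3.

e = 1

ŷ = -4 + 4.3·3 = 8.9
e = 9.9 − 8.9 = 1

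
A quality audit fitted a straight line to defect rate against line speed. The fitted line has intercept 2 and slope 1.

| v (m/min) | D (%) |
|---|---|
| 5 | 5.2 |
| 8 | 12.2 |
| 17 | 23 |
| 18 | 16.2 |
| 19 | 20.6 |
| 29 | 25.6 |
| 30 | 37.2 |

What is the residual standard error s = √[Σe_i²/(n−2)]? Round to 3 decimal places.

v=5: D̂ = 2 + 5 = 7; e = 5.2 − 7 = -1.8
v=8: D̂ = 2 + 8 = 10; e = 12.2 − 10 = 2.2
v=17: D̂ = 2 + 17 = 19; e = 23 − 19 = 4
v=18: D̂ = 2 + 18 = 20; e = 16.2 − 20 = -3.8
v=19: D̂ = 2 + 19 = 21; e = 20.6 − 21 = -0.4
v=29: D̂ = 2 + 29 = 31; e = 25.6 − 31 = -5.4
v=30: D̂ = 2 + 30 = 32; e = 37.2 − 32 = 5.2
SSE = 3.24 + 4.84 + 16 + 14.44 + 0.16 + 29.16 + 27.04 = 94.88
s = √(94.88/5) = √18.976 ≈ 4.356

s = 4.356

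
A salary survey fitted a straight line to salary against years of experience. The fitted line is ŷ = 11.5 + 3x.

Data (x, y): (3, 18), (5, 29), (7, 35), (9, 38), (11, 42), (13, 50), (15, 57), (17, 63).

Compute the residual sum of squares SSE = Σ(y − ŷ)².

SSE = 26

x=3: ŷ = 11.5 + 3·3 = 20.5; r = 18 − 20.5 = -2.5
x=5: ŷ = 11.5 + 3·5 = 26.5; r = 29 − 26.5 = 2.5
x=7: ŷ = 11.5 + 3·7 = 32.5; r = 35 − 32.5 = 2.5
x=9: ŷ = 11.5 + 3·9 = 38.5; r = 38 − 38.5 = -0.5
x=11: ŷ = 11.5 + 3·11 = 44.5; r = 42 − 44.5 = -2.5
x=13: ŷ = 11.5 + 3·13 = 50.5; r = 50 − 50.5 = -0.5
x=15: ŷ = 11.5 + 3·15 = 56.5; r = 57 − 56.5 = 0.5
x=17: ŷ = 11.5 + 3·17 = 62.5; r = 63 − 62.5 = 0.5
SSE = 6.25 + 6.25 + 6.25 + 0.25 + 6.25 + 0.25 + 0.25 + 0.25 = 26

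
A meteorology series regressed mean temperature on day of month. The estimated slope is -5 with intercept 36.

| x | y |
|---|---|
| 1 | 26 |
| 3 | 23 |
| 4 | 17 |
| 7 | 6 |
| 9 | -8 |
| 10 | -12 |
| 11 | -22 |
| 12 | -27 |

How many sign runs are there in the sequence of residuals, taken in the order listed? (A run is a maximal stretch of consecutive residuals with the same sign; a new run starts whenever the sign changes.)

x=1: ŷ = 36 − 5·1 = 31; r = 26 − 31 = -5
x=3: ŷ = 36 − 5·3 = 21; r = 23 − 21 = 2
x=4: ŷ = 36 − 5·4 = 16; r = 17 − 16 = 1
x=7: ŷ = 36 − 5·7 = 1; r = 6 − 1 = 5
x=9: ŷ = 36 − 5·9 = -9; r = -8 − (-9) = 1
x=10: ŷ = 36 − 5·10 = -14; r = -12 − (-14) = 2
x=11: ŷ = 36 − 5·11 = -19; r = -22 − (-19) = -3
x=12: ŷ = 36 − 5·12 = -24; r = -27 − (-24) = -3
Signs: − + + + + + − −
Runs: −×1, +×5, −×2 → 3

3 runs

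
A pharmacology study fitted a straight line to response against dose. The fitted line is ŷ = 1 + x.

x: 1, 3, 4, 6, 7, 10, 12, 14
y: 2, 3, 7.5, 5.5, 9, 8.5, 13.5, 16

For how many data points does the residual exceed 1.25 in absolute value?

3

x=1: ŷ = 1 + 1 = 2; r = 2 − 2 = 0
x=3: ŷ = 1 + 3 = 4; r = 3 − 4 = -1
x=4: ŷ = 1 + 4 = 5; r = 7.5 − 5 = 2.5
x=6: ŷ = 1 + 6 = 7; r = 5.5 − 7 = -1.5
x=7: ŷ = 1 + 7 = 8; r = 9 − 8 = 1
x=10: ŷ = 1 + 10 = 11; r = 8.5 − 11 = -2.5
x=12: ŷ = 1 + 12 = 13; r = 13.5 − 13 = 0.5
x=14: ŷ = 1 + 14 = 15; r = 16 − 15 = 1
|r| > 1.25: x=4 (|r|=2.5), x=6 (|r|=1.5), x=10 (|r|=2.5) → 3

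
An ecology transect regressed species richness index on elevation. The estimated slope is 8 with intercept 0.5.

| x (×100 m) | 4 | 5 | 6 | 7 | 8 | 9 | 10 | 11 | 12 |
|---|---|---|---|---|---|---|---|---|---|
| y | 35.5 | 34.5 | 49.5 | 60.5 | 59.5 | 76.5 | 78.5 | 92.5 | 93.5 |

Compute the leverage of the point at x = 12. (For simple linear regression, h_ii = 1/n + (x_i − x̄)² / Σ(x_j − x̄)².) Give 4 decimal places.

h = 0.3778

x̄ = (4 + 5 + 6 + 7 + 8 + 9 + 10 + 11 + 12)/9 = 8
Σ(x − x̄)² = 16 + 9 + 4 + 1 + 0 + 1 + 4 + 9 + 16 = 60
h = 1/9 + (4)²/60 = 0.111111 + 0.266667 = 0.3778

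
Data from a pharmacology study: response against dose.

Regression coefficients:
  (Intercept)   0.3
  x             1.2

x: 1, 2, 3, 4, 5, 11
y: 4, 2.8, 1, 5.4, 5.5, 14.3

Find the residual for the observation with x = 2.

ŷ = 0.3 + 1.2·2 = 2.7
e = 2.8 − 2.7 = 0.1

e = 0.1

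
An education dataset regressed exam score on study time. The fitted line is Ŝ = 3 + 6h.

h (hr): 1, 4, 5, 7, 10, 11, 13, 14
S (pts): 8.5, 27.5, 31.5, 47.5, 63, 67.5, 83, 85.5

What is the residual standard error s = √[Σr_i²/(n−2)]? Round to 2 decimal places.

h=1: Ŝ = 3 + 6·1 = 9; r = 8.5 − 9 = -0.5
h=4: Ŝ = 3 + 6·4 = 27; r = 27.5 − 27 = 0.5
h=5: Ŝ = 3 + 6·5 = 33; r = 31.5 − 33 = -1.5
h=7: Ŝ = 3 + 6·7 = 45; r = 47.5 − 45 = 2.5
h=10: Ŝ = 3 + 6·10 = 63; r = 63 − 63 = 0
h=11: Ŝ = 3 + 6·11 = 69; r = 67.5 − 69 = -1.5
h=13: Ŝ = 3 + 6·13 = 81; r = 83 − 81 = 2
h=14: Ŝ = 3 + 6·14 = 87; r = 85.5 − 87 = -1.5
SSE = 0.25 + 0.25 + 2.25 + 6.25 + 0 + 2.25 + 4 + 2.25 = 17.5
s = √(17.5/6) = √2.91667 ≈ 1.71

s = 1.71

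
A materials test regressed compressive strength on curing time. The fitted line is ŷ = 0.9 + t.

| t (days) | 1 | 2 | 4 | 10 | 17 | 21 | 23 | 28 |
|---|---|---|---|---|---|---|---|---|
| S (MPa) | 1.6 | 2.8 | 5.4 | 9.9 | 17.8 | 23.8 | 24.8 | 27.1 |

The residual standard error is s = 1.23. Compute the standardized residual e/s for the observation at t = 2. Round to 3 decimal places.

ŷ = 0.9 + 2 = 2.9
e = 2.8 − 2.9 = -0.1
e/s = -0.1 / 1.23 = -0.081

-0.081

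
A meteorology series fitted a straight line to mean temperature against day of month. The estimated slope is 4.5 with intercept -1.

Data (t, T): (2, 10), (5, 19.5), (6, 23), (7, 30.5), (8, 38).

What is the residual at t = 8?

r = 3

ŷ = -1 + 4.5·8 = 35
r = 38 − 35 = 3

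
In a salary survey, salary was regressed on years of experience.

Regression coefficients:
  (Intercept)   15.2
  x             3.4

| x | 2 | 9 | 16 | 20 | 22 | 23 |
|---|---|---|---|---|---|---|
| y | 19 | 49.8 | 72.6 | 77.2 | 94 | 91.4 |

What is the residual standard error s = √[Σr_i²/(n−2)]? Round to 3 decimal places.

s = 4.743

x=2: ŷ = 15.2 + 3.4·2 = 22; r = 19 − 22 = -3
x=9: ŷ = 15.2 + 3.4·9 = 45.8; r = 49.8 − 45.8 = 4
x=16: ŷ = 15.2 + 3.4·16 = 69.6; r = 72.6 − 69.6 = 3
x=20: ŷ = 15.2 + 3.4·20 = 83.2; r = 77.2 − 83.2 = -6
x=22: ŷ = 15.2 + 3.4·22 = 90; r = 94 − 90 = 4
x=23: ŷ = 15.2 + 3.4·23 = 93.4; r = 91.4 − 93.4 = -2
SSE = 9 + 16 + 9 + 36 + 16 + 4 = 90
s = √(90/4) = √22.5 ≈ 4.743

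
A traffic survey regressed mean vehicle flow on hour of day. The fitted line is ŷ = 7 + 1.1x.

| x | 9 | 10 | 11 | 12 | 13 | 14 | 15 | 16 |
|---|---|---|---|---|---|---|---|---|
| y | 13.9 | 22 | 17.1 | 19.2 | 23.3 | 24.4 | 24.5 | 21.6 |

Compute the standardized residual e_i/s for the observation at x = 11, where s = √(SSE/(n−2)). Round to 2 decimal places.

-0.71

x=9: ŷ = 7 + 1.1·9 = 16.9; e = 13.9 − 16.9 = -3
x=10: ŷ = 7 + 1.1·10 = 18; e = 22 − 18 = 4
x=11: ŷ = 7 + 1.1·11 = 19.1; e = 17.1 − 19.1 = -2
x=12: ŷ = 7 + 1.1·12 = 20.2; e = 19.2 − 20.2 = -1
x=13: ŷ = 7 + 1.1·13 = 21.3; e = 23.3 − 21.3 = 2
x=14: ŷ = 7 + 1.1·14 = 22.4; e = 24.4 − 22.4 = 2
x=15: ŷ = 7 + 1.1·15 = 23.5; e = 24.5 − 23.5 = 1
x=16: ŷ = 7 + 1.1·16 = 24.6; e = 21.6 − 24.6 = -3
SSE = 9 + 16 + 4 + 1 + 4 + 4 + 1 + 9 = 48
s = √(48/6) = 2.82843
e/s = -2 / 2.82843 = -0.71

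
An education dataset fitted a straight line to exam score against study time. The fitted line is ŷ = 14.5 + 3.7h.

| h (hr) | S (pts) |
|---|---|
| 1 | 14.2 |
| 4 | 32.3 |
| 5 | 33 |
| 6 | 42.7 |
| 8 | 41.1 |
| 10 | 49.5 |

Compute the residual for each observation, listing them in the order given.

h=1: ŷ = 14.5 + 3.7·1 = 18.2; e = 14.2 − 18.2 = -4
h=4: ŷ = 14.5 + 3.7·4 = 29.3; e = 32.3 − 29.3 = 3
h=5: ŷ = 14.5 + 3.7·5 = 33; e = 33 − 33 = 0
h=6: ŷ = 14.5 + 3.7·6 = 36.7; e = 42.7 − 36.7 = 6
h=8: ŷ = 14.5 + 3.7·8 = 44.1; e = 41.1 − 44.1 = -3
h=10: ŷ = 14.5 + 3.7·10 = 51.5; e = 49.5 − 51.5 = -2

-4, 3, 0, 6, -3, -2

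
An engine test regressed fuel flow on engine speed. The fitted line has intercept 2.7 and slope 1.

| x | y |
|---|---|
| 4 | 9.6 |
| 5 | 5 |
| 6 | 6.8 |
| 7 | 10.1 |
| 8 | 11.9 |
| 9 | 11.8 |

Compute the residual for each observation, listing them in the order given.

x=4: ŷ = 2.7 + 4 = 6.7; e = 9.6 − 6.7 = 2.9
x=5: ŷ = 2.7 + 5 = 7.7; e = 5 − 7.7 = -2.7
x=6: ŷ = 2.7 + 6 = 8.7; e = 6.8 − 8.7 = -1.9
x=7: ŷ = 2.7 + 7 = 9.7; e = 10.1 − 9.7 = 0.4
x=8: ŷ = 2.7 + 8 = 10.7; e = 11.9 − 10.7 = 1.2
x=9: ŷ = 2.7 + 9 = 11.7; e = 11.8 − 11.7 = 0.1

2.9, -2.7, -1.9, 0.4, 1.2, 0.1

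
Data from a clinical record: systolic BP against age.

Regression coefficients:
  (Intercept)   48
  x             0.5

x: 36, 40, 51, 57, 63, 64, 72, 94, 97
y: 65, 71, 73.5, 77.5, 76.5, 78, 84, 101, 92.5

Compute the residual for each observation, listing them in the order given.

x=36: ŷ = 48 + 0.5·36 = 66; r = 65 − 66 = -1
x=40: ŷ = 48 + 0.5·40 = 68; r = 71 − 68 = 3
x=51: ŷ = 48 + 0.5·51 = 73.5; r = 73.5 − 73.5 = 0
x=57: ŷ = 48 + 0.5·57 = 76.5; r = 77.5 − 76.5 = 1
x=63: ŷ = 48 + 0.5·63 = 79.5; r = 76.5 − 79.5 = -3
x=64: ŷ = 48 + 0.5·64 = 80; r = 78 − 80 = -2
x=72: ŷ = 48 + 0.5·72 = 84; r = 84 − 84 = 0
x=94: ŷ = 48 + 0.5·94 = 95; r = 101 − 95 = 6
x=97: ŷ = 48 + 0.5·97 = 96.5; r = 92.5 − 96.5 = -4

-1, 3, 0, 1, -3, -2, 0, 6, -4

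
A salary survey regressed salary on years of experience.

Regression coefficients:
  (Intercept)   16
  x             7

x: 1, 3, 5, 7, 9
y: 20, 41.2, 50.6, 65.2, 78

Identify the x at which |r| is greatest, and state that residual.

x = 3, r = 4.2

x=1: ŷ = 16 + 7·1 = 23; r = 20 − 23 = -3
x=3: ŷ = 16 + 7·3 = 37; r = 41.2 − 37 = 4.2
x=5: ŷ = 16 + 7·5 = 51; r = 50.6 − 51 = -0.4
x=7: ŷ = 16 + 7·7 = 65; r = 65.2 − 65 = 0.2
x=9: ŷ = 16 + 7·9 = 79; r = 78 − 79 = -1
Largest |r| is 4.2 at x = 3, residual 4.2.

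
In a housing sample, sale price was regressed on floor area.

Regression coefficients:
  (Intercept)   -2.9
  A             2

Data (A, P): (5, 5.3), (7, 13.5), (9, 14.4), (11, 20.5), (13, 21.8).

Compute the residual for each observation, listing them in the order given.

A=5: P̂ = -2.9 + 2·5 = 7.1; e = 5.3 − 7.1 = -1.8
A=7: P̂ = -2.9 + 2·7 = 11.1; e = 13.5 − 11.1 = 2.4
A=9: P̂ = -2.9 + 2·9 = 15.1; e = 14.4 − 15.1 = -0.7
A=11: P̂ = -2.9 + 2·11 = 19.1; e = 20.5 − 19.1 = 1.4
A=13: P̂ = -2.9 + 2·13 = 23.1; e = 21.8 − 23.1 = -1.3

-1.8, 2.4, -0.7, 1.4, -1.3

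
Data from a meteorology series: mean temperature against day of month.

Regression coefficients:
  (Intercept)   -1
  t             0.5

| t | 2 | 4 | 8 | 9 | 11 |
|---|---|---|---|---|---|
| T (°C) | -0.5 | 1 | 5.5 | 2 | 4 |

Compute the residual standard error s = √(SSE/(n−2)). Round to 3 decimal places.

s = 1.732

t=2: ŷ = -1 + 0.5·2 = 0; r = -0.5 − 0 = -0.5
t=4: ŷ = -1 + 0.5·4 = 1; r = 1 − 1 = 0
t=8: ŷ = -1 + 0.5·8 = 3; r = 5.5 − 3 = 2.5
t=9: ŷ = -1 + 0.5·9 = 3.5; r = 2 − 3.5 = -1.5
t=11: ŷ = -1 + 0.5·11 = 4.5; r = 4 − 4.5 = -0.5
SSE = 0.25 + 0 + 6.25 + 2.25 + 0.25 = 9
s = √(9/3) = √3 ≈ 1.732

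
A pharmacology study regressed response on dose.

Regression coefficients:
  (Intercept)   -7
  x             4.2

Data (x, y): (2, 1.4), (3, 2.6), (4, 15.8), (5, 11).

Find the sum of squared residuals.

x=2: ŷ = -7 + 4.2·2 = 1.4; e = 1.4 − 1.4 = 0
x=3: ŷ = -7 + 4.2·3 = 5.6; e = 2.6 − 5.6 = -3
x=4: ŷ = -7 + 4.2·4 = 9.8; e = 15.8 − 9.8 = 6
x=5: ŷ = -7 + 4.2·5 = 14; e = 11 − 14 = -3
SSE = 0 + 9 + 36 + 9 = 54

SSE = 54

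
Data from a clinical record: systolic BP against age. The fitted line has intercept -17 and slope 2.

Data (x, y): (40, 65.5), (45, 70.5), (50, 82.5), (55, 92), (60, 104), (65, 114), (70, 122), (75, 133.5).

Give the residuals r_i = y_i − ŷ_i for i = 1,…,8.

x=40: ŷ = -17 + 2·40 = 63; r = 65.5 − 63 = 2.5
x=45: ŷ = -17 + 2·45 = 73; r = 70.5 − 73 = -2.5
x=50: ŷ = -17 + 2·50 = 83; r = 82.5 − 83 = -0.5
x=55: ŷ = -17 + 2·55 = 93; r = 92 − 93 = -1
x=60: ŷ = -17 + 2·60 = 103; r = 104 − 103 = 1
x=65: ŷ = -17 + 2·65 = 113; r = 114 − 113 = 1
x=70: ŷ = -17 + 2·70 = 123; r = 122 − 123 = -1
x=75: ŷ = -17 + 2·75 = 133; r = 133.5 − 133 = 0.5

2.5, -2.5, -0.5, -1, 1, 1, -1, 0.5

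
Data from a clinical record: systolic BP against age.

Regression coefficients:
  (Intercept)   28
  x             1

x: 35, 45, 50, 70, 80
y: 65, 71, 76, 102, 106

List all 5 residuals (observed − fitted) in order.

2, -2, -2, 4, -2

x=35: ŷ = 28 + 35 = 63; e = 65 − 63 = 2
x=45: ŷ = 28 + 45 = 73; e = 71 − 73 = -2
x=50: ŷ = 28 + 50 = 78; e = 76 − 78 = -2
x=70: ŷ = 28 + 70 = 98; e = 102 − 98 = 4
x=80: ŷ = 28 + 80 = 108; e = 106 − 108 = -2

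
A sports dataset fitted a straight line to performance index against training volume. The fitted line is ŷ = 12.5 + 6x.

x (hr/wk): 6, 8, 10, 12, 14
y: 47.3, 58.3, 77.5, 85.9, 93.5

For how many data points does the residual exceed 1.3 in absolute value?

4

x=6: ŷ = 12.5 + 6·6 = 48.5; e = 47.3 − 48.5 = -1.2
x=8: ŷ = 12.5 + 6·8 = 60.5; e = 58.3 − 60.5 = -2.2
x=10: ŷ = 12.5 + 6·10 = 72.5; e = 77.5 − 72.5 = 5
x=12: ŷ = 12.5 + 6·12 = 84.5; e = 85.9 − 84.5 = 1.4
x=14: ŷ = 12.5 + 6·14 = 96.5; e = 93.5 − 96.5 = -3
|e| > 1.3: x=8 (|e|=2.2), x=10 (|e|=5), x=12 (|e|=1.4), x=14 (|e|=3) → 4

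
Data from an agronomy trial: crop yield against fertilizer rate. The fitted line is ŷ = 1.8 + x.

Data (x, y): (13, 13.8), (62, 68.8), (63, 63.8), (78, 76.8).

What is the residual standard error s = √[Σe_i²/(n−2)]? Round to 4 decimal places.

s = 4.2426

x=13: ŷ = 1.8 + 13 = 14.8; e = 13.8 − 14.8 = -1
x=62: ŷ = 1.8 + 62 = 63.8; e = 68.8 − 63.8 = 5
x=63: ŷ = 1.8 + 63 = 64.8; e = 63.8 − 64.8 = -1
x=78: ŷ = 1.8 + 78 = 79.8; e = 76.8 − 79.8 = -3
SSE = 1 + 25 + 1 + 9 = 36
s = √(36/2) = √18 ≈ 4.2426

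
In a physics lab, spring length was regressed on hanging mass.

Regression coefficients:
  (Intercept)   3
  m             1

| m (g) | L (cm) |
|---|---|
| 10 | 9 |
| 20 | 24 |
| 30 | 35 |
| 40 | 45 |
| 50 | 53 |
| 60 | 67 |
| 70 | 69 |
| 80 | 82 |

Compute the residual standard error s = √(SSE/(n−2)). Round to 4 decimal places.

s = 3.1091

m=10: ŷ = 3 + 10 = 13; e = 9 − 13 = -4
m=20: ŷ = 3 + 20 = 23; e = 24 − 23 = 1
m=30: ŷ = 3 + 30 = 33; e = 35 − 33 = 2
m=40: ŷ = 3 + 40 = 43; e = 45 − 43 = 2
m=50: ŷ = 3 + 50 = 53; e = 53 − 53 = 0
m=60: ŷ = 3 + 60 = 63; e = 67 − 63 = 4
m=70: ŷ = 3 + 70 = 73; e = 69 − 73 = -4
m=80: ŷ = 3 + 80 = 83; e = 82 − 83 = -1
SSE = 16 + 1 + 4 + 4 + 0 + 16 + 16 + 1 = 58
s = √(58/6) = √9.66667 ≈ 3.1091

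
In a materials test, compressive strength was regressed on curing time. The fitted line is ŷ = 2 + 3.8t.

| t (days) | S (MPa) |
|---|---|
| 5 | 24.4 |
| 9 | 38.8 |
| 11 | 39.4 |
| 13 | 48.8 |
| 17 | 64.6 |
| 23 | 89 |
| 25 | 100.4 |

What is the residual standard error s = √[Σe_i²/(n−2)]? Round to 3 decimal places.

t=5: ŷ = 2 + 3.8·5 = 21; e = 24.4 − 21 = 3.4
t=9: ŷ = 2 + 3.8·9 = 36.2; e = 38.8 − 36.2 = 2.6
t=11: ŷ = 2 + 3.8·11 = 43.8; e = 39.4 − 43.8 = -4.4
t=13: ŷ = 2 + 3.8·13 = 51.4; e = 48.8 − 51.4 = -2.6
t=17: ŷ = 2 + 3.8·17 = 66.6; e = 64.6 − 66.6 = -2
t=23: ŷ = 2 + 3.8·23 = 89.4; e = 89 − 89.4 = -0.4
t=25: ŷ = 2 + 3.8·25 = 97; e = 100.4 − 97 = 3.4
SSE = 11.56 + 6.76 + 19.36 + 6.76 + 4 + 0.16 + 11.56 = 60.16
s = √(60.16/5) = √12.032 ≈ 3.469

s = 3.469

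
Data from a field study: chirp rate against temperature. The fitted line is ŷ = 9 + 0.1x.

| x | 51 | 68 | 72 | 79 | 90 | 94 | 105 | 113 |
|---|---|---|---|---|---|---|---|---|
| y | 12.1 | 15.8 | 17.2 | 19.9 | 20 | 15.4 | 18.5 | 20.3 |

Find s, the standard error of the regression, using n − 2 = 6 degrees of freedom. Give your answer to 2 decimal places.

s = 2.16

x=51: ŷ = 9 + 0.1·51 = 14.1; e = 12.1 − 14.1 = -2
x=68: ŷ = 9 + 0.1·68 = 15.8; e = 15.8 − 15.8 = 0
x=72: ŷ = 9 + 0.1·72 = 16.2; e = 17.2 − 16.2 = 1
x=79: ŷ = 9 + 0.1·79 = 16.9; e = 19.9 − 16.9 = 3
x=90: ŷ = 9 + 0.1·90 = 18; e = 20 − 18 = 2
x=94: ŷ = 9 + 0.1·94 = 18.4; e = 15.4 − 18.4 = -3
x=105: ŷ = 9 + 0.1·105 = 19.5; e = 18.5 − 19.5 = -1
x=113: ŷ = 9 + 0.1·113 = 20.3; e = 20.3 − 20.3 = 0
SSE = 4 + 0 + 1 + 9 + 4 + 9 + 1 + 0 = 28
s = √(28/6) = √4.66667 ≈ 2.16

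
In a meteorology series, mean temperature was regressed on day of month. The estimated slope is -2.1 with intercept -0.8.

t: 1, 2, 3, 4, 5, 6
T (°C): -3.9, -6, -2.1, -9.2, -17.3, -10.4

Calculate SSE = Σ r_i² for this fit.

t=1: ŷ = -0.8 − 2.1·1 = -2.9; r = -3.9 − (-2.9) = -1
t=2: ŷ = -0.8 − 2.1·2 = -5; r = -6 − (-5) = -1
t=3: ŷ = -0.8 − 2.1·3 = -7.1; r = -2.1 − (-7.1) = 5
t=4: ŷ = -0.8 − 2.1·4 = -9.2; r = -9.2 − (-9.2) = 0
t=5: ŷ = -0.8 − 2.1·5 = -11.3; r = -17.3 − (-11.3) = -6
t=6: ŷ = -0.8 − 2.1·6 = -13.4; r = -10.4 − (-13.4) = 3
SSE = 1 + 1 + 25 + 0 + 36 + 9 = 72

SSE = 72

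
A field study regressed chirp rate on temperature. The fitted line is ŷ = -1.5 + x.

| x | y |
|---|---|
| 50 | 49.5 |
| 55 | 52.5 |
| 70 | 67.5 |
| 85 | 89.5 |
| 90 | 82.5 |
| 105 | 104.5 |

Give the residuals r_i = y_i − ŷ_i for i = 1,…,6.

1, -1, -1, 6, -6, 1

x=50: ŷ = -1.5 + 50 = 48.5; r = 49.5 − 48.5 = 1
x=55: ŷ = -1.5 + 55 = 53.5; r = 52.5 − 53.5 = -1
x=70: ŷ = -1.5 + 70 = 68.5; r = 67.5 − 68.5 = -1
x=85: ŷ = -1.5 + 85 = 83.5; r = 89.5 − 83.5 = 6
x=90: ŷ = -1.5 + 90 = 88.5; r = 82.5 − 88.5 = -6
x=105: ŷ = -1.5 + 105 = 103.5; r = 104.5 − 103.5 = 1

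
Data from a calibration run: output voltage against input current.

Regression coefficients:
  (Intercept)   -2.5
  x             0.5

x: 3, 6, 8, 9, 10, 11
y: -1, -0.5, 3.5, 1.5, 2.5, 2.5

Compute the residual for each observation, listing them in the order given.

0, -1, 2, -0.5, 0, -0.5

x=3: ŷ = -2.5 + 0.5·3 = -1; e = -1 − (-1) = 0
x=6: ŷ = -2.5 + 0.5·6 = 0.5; e = -0.5 − 0.5 = -1
x=8: ŷ = -2.5 + 0.5·8 = 1.5; e = 3.5 − 1.5 = 2
x=9: ŷ = -2.5 + 0.5·9 = 2; e = 1.5 − 2 = -0.5
x=10: ŷ = -2.5 + 0.5·10 = 2.5; e = 2.5 − 2.5 = 0
x=11: ŷ = -2.5 + 0.5·11 = 3; e = 2.5 − 3 = -0.5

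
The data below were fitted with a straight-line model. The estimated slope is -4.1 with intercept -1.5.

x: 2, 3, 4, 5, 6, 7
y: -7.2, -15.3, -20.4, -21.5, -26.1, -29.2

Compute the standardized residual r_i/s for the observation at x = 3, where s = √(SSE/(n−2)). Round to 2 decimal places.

x=2: ŷ = -1.5 − 4.1·2 = -9.7; r = -7.2 − (-9.7) = 2.5
x=3: ŷ = -1.5 − 4.1·3 = -13.8; r = -15.3 − (-13.8) = -1.5
x=4: ŷ = -1.5 − 4.1·4 = -17.9; r = -20.4 − (-17.9) = -2.5
x=5: ŷ = -1.5 − 4.1·5 = -22; r = -21.5 − (-22) = 0.5
x=6: ŷ = -1.5 − 4.1·6 = -26.1; r = -26.1 − (-26.1) = 0
x=7: ŷ = -1.5 − 4.1·7 = -30.2; r = -29.2 − (-30.2) = 1
SSE = 6.25 + 2.25 + 6.25 + 0.25 + 0 + 1 = 16
s = √(16/4) = 2
r/s = -1.5 / 2 = -0.75

-0.75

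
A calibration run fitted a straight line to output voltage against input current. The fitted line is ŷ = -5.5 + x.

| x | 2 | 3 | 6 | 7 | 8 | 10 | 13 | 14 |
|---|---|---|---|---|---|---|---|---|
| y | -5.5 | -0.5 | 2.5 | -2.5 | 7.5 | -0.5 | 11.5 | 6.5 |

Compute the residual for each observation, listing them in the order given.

-2, 2, 2, -4, 5, -5, 4, -2

x=2: ŷ = -5.5 + 2 = -3.5; e = -5.5 − (-3.5) = -2
x=3: ŷ = -5.5 + 3 = -2.5; e = -0.5 − (-2.5) = 2
x=6: ŷ = -5.5 + 6 = 0.5; e = 2.5 − 0.5 = 2
x=7: ŷ = -5.5 + 7 = 1.5; e = -2.5 − 1.5 = -4
x=8: ŷ = -5.5 + 8 = 2.5; e = 7.5 − 2.5 = 5
x=10: ŷ = -5.5 + 10 = 4.5; e = -0.5 − 4.5 = -5
x=13: ŷ = -5.5 + 13 = 7.5; e = 11.5 − 7.5 = 4
x=14: ŷ = -5.5 + 14 = 8.5; e = 6.5 − 8.5 = -2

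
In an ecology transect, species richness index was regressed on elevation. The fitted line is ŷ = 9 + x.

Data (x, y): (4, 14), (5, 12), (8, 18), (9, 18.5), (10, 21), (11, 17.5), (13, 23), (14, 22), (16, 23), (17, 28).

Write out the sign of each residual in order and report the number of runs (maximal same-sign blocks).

x=4: ŷ = 9 + 4 = 13; r = 14 − 13 = 1
x=5: ŷ = 9 + 5 = 14; r = 12 − 14 = -2
x=8: ŷ = 9 + 8 = 17; r = 18 − 17 = 1
x=9: ŷ = 9 + 9 = 18; r = 18.5 − 18 = 0.5
x=10: ŷ = 9 + 10 = 19; r = 21 − 19 = 2
x=11: ŷ = 9 + 11 = 20; r = 17.5 − 20 = -2.5
x=13: ŷ = 9 + 13 = 22; r = 23 − 22 = 1
x=14: ŷ = 9 + 14 = 23; r = 22 − 23 = -1
x=16: ŷ = 9 + 16 = 25; r = 23 − 25 = -2
x=17: ŷ = 9 + 17 = 26; r = 28 − 26 = 2
Signs: + − + + + − + − − +
Runs: +×1, −×1, +×3, −×1, +×1, −×2, +×1 → 7

7 runs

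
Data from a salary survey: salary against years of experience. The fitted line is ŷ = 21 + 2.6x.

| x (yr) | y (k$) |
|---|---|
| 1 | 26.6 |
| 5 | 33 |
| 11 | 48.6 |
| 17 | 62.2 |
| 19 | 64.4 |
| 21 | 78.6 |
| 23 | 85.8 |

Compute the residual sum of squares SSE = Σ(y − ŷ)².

x=1: ŷ = 21 + 2.6·1 = 23.6; r = 26.6 − 23.6 = 3
x=5: ŷ = 21 + 2.6·5 = 34; r = 33 − 34 = -1
x=11: ŷ = 21 + 2.6·11 = 49.6; r = 48.6 − 49.6 = -1
x=17: ŷ = 21 + 2.6·17 = 65.2; r = 62.2 − 65.2 = -3
x=19: ŷ = 21 + 2.6·19 = 70.4; r = 64.4 − 70.4 = -6
x=21: ŷ = 21 + 2.6·21 = 75.6; r = 78.6 − 75.6 = 3
x=23: ŷ = 21 + 2.6·23 = 80.8; r = 85.8 − 80.8 = 5
SSE = 9 + 1 + 1 + 9 + 36 + 9 + 25 = 90

SSE = 90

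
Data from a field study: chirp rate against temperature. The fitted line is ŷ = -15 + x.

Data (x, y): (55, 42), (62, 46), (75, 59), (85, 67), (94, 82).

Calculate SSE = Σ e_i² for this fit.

SSE = 24

x=55: ŷ = -15 + 55 = 40; e = 42 − 40 = 2
x=62: ŷ = -15 + 62 = 47; e = 46 − 47 = -1
x=75: ŷ = -15 + 75 = 60; e = 59 − 60 = -1
x=85: ŷ = -15 + 85 = 70; e = 67 − 70 = -3
x=94: ŷ = -15 + 94 = 79; e = 82 − 79 = 3
SSE = 4 + 1 + 1 + 9 + 9 = 24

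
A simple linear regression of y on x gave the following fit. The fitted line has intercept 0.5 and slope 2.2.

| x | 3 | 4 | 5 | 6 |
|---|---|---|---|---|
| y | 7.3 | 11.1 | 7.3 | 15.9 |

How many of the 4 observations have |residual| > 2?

x=3: ŷ = 0.5 + 2.2·3 = 7.1; r = 7.3 − 7.1 = 0.2
x=4: ŷ = 0.5 + 2.2·4 = 9.3; r = 11.1 − 9.3 = 1.8
x=5: ŷ = 0.5 + 2.2·5 = 11.5; r = 7.3 − 11.5 = -4.2
x=6: ŷ = 0.5 + 2.2·6 = 13.7; r = 15.9 − 13.7 = 2.2
|r| > 2: x=5 (|r|=4.2), x=6 (|r|=2.2) → 2

2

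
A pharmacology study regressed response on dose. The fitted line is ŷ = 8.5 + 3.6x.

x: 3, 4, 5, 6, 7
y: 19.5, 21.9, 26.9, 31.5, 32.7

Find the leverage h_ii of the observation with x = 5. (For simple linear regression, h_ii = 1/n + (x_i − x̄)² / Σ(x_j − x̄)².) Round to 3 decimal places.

h = 0.200

x̄ = (3 + 4 + 5 + 6 + 7)/5 = 5
Σ(x − x̄)² = 4 + 1 + 0 + 1 + 4 = 10
h = 1/5 + (0)²/10 = 0.2 + 0 = 0.200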